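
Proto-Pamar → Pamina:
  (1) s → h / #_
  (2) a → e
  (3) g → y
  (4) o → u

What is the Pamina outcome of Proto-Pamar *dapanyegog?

depenyeyuy

Pamina: *dapanyegog > depenyegog > depenyeyoy > depenyeyuy  (by vowel merger, unconditioned shift, vowel merger)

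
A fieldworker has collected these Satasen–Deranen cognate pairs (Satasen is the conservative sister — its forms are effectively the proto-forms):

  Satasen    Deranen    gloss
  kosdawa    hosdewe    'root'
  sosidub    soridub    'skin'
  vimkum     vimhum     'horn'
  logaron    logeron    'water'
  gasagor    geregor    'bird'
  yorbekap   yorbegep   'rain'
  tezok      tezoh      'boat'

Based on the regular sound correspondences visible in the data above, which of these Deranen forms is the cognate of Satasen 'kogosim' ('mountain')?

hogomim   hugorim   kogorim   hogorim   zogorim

kosdawa ~ hosdewe — Satasen k corresponds to Deranen h word-initially before a back vowel.
sosidub ~ soridub — Satasen s corresponds to Deranen r between vowels (before a front vowel).
Applying these to Satasen 'kogosim':
  kogosim → hogosim   (k→h word-initially before a back vowel)
  hogosim → hogorim   (s→r between vowels (before a front vowel))
So the Deranen cognate is 'hogorim'.

hogorim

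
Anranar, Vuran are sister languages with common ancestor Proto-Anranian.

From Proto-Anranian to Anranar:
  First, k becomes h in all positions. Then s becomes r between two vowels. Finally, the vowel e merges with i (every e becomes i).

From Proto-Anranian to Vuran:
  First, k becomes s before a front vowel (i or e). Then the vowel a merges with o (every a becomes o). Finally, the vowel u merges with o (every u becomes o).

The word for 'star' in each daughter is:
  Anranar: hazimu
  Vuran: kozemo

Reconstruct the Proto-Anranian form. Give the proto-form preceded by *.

Position 2: Anranar has a, Vuran has o. Anranar preserves a here (none of its changes turn any other segment into a), so the proto-segment is *a.
Position 4: Anranar has i, Vuran has e. Vuran preserves e here (none of its changes turn any other segment into e), so the proto-segment is *e.
Verify the candidate proto-form against each daughter:
Anranar: *kazemu > hazemu > hazimu  (by unconditioned shift, vowel merger)
Vuran: *kazemu > kozemu > kozemo  (by vowel merger, vowel merger)
Only *kazemu yields all of Anranar hazimu, Vuran kozemo.

*kazemu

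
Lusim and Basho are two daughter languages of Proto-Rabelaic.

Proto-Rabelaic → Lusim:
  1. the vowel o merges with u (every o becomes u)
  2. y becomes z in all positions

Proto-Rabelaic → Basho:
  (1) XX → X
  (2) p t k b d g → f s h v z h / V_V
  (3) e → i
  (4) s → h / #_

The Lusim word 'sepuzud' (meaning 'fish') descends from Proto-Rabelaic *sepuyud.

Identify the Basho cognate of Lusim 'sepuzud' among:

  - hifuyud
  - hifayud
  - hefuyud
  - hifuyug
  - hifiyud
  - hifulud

Basho: start from *sepuyud.
  rule 1: no change — sepuyud
  rule 2 (intervocalic lenition): sepuyud → sefuyud
  rule 3 (vowel merger): sefuyud → sifuyud
  rule 4 (debuccalisation): sifuyud → hifuyud
  ⇒ Basho hifuyud
The other candidates each miss or misapply at least one Basho change.

hifuyud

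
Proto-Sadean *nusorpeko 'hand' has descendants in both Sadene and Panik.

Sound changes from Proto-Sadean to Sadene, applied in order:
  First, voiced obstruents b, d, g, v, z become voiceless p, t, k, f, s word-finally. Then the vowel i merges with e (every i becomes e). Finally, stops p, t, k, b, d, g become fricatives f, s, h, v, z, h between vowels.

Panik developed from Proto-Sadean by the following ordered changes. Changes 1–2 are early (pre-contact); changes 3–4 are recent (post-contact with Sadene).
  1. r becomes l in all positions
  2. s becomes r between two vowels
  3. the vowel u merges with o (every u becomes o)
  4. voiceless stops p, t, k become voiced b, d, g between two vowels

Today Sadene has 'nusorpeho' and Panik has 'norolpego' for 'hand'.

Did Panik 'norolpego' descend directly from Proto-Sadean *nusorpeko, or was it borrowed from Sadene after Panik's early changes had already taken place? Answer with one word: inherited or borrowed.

If inherited, *nusorpeko would pass through all of Panik's changes:
Panik: *nusorpeko > nusolpeko > nurolpeko > norolpeko > norolpego  (by unconditioned shift, rhotacism, vowel merger, intervocalic voicing)
If borrowed from Sadene 'nusorpeho' after the early changes, it would undergo only the recent ones:
  rule 3 (vowel merger): nusorpeho → nosorpeho
  rule 4 (intervocalic voicing): no change (nosorpeho)
  ⇒ as a loan: nosorpeho
Panik 'norolpego' matches the inherited outcome exactly, so it is an inherited cognate, not a loan.

inherited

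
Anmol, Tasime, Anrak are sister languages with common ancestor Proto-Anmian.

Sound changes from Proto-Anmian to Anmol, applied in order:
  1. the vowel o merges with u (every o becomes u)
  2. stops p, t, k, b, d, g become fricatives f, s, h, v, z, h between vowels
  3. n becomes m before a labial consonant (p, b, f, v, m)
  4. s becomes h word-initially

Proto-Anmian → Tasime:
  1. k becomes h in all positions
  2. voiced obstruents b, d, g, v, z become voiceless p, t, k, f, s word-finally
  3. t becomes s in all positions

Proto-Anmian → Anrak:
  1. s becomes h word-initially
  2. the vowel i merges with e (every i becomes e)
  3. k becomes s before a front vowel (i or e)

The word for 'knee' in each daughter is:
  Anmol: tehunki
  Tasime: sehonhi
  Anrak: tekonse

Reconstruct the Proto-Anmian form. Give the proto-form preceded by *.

Position 6: Anmol has k, Tasime has h, Anrak has s. Anmol preserves k here (none of its changes turn any other segment into k), so the proto-segment is *k.
Position 4: Anmol has u, Tasime has o, Anrak has o. Tasime preserves o here (none of its changes turn any other segment into o), so the proto-segment is *o.
This points to *tekonki. Verify forward in each daughter:
Anmol: start from *tekonki.
  rule 1 (vowel merger): tekonki → tekunki
  rule 2 (intervocalic lenition): tekunki → tehunki
  rule 3: no change — tehunki
  rule 4: no change — tehunki
  ⇒ Anmol tehunki
Tasime: start from *tekonki.
  rule 1 (unconditioned shift): tekonki → tehonhi
  rule 2: no change — tehonhi
  rule 3 (unconditioned shift): tehonhi → sehonhi
  ⇒ Tasime sehonhi
Anrak: *tekonki
  tekonki (rule 1 does not apply)
  tekonki → tekonke   [vowel merger]
  tekonke → tekonse   [palatalisation]
  giving Anrak tekonse.
No other proto-form is consistent with every reflex, so the reconstruction is *tekonki.

*tekonki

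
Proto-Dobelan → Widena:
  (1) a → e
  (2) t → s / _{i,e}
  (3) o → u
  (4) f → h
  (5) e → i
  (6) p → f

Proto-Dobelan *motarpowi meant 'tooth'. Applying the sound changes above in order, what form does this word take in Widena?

musirfuwi

Widena: *motarpowi
  motarpowi → moterpowi   [vowel merger]
  moterpowi → moserpowi   [palatalisation]
  moserpowi → muserpuwi   [vowel merger]
  muserpuwi (rule 4 does not apply)
  muserpuwi → musirpuwi   [vowel merger]
  musirpuwi → musirfuwi   [unconditioned shift]
  giving Widena musirfuwi.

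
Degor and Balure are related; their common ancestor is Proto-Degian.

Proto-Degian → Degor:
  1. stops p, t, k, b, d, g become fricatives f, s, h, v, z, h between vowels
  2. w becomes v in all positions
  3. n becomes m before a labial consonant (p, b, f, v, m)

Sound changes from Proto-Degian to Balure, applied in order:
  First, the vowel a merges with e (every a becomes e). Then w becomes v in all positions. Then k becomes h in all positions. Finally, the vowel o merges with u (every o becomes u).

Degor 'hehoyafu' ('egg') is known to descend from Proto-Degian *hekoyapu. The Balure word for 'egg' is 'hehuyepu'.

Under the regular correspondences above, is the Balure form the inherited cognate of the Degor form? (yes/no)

Derive the expected Balure reflex of *hekoyapu:
Balure: start from *hekoyapu.
  rule 1 (vowel merger): hekoyapu → hekoyepu
  rule 2: no change — hekoyepu
  rule 3 (unconditioned shift): hekoyepu → hehoyepu
  rule 4 (vowel merger): hehoyepu → hehuyepu
  ⇒ Balure hehuyepu
Balure 'hehuyepu' matches the regular reflex exactly, so the pair is cognate.

yes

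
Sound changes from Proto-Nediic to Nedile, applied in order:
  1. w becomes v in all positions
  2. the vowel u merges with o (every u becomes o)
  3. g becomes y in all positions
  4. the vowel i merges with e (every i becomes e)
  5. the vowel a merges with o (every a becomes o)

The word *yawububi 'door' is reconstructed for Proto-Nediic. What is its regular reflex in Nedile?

Nedile: *yawububi > yavububi > yavobobi > yavobobe > yovobobe  (by unconditioned shift, vowel merger, vowel merger, vowel merger)

yovobobe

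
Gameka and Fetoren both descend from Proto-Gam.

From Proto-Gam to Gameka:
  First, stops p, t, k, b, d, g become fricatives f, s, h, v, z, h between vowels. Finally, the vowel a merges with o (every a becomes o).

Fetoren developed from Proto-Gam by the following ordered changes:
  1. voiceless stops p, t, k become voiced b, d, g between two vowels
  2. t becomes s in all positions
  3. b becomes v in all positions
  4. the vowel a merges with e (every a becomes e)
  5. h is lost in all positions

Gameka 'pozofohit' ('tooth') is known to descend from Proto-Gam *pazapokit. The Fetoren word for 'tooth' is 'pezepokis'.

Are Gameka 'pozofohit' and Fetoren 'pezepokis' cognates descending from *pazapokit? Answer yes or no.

Derive the expected Fetoren reflex of *pazapokit:
Fetoren: start from *pazapokit.
  rule 1 (intervocalic voicing): pazapokit → pazabogit
  rule 2 (unconditioned shift): pazabogit → pazabogis
  rule 3 (unconditioned shift): pazabogis → pazavogis
  rule 4 (vowel merger): pazavogis → pezevogis
  rule 5: no change — pezevogis
  ⇒ Fetoren pezevogis
The regular Fetoren reflex would be 'pezevogis', but the attested form is 'pezepokis'. The correspondence is irregular, so they are not cognates (the Fetoren form has a different source).

no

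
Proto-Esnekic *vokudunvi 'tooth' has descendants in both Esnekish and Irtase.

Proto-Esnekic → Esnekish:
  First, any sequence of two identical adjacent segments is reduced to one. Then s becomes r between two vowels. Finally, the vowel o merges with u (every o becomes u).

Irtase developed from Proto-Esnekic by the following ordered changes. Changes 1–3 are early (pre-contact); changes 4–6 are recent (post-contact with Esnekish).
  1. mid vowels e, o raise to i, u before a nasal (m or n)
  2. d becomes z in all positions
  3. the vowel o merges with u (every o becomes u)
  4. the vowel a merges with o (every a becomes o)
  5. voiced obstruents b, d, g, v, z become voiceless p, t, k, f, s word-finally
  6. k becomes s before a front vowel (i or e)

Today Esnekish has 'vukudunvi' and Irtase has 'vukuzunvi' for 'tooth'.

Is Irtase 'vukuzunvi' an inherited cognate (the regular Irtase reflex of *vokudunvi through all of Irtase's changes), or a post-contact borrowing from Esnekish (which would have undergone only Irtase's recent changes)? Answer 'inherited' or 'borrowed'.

inherited

If inherited, *vokudunvi would pass through all of Irtase's changes:
Irtase: start from *vokudunvi.
  rule 1: no change — vokudunvi
  rule 2 (unconditioned shift): vokudunvi → vokuzunvi
  rule 3 (vowel merger): vokuzunvi → vukuzunvi
  rule 4: no change — vukuzunvi
  rule 5: no change — vukuzunvi
  rule 6: no change — vukuzunvi
  ⇒ Irtase vukuzunvi
If borrowed from Esnekish 'vukudunvi' after the early changes, it would undergo only the recent ones:
  rule 4 (vowel merger): no change (vukudunvi)
  rule 5 (final devoicing): no change (vukudunvi)
  rule 6 (palatalisation): no change (vukudunvi)
  ⇒ as a loan: vukudunvi
Irtase 'vukuzunvi' matches the inherited outcome exactly, so it is an inherited cognate, not a loan.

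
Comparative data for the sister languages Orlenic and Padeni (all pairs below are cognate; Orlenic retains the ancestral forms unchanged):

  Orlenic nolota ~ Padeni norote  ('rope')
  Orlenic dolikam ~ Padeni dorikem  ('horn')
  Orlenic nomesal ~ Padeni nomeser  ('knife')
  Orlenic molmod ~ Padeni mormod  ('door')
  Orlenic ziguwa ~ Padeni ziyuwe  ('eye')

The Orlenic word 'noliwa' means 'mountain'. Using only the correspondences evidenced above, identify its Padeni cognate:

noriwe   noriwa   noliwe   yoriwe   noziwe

dolikam ~ dorikem — Orlenic l corresponds to Padeni r between vowels (before a front vowel).
nolota ~ norote, ziguwa ~ ziyuwe — Orlenic a corresponds to Padeni e word-finally.
Applying these to Orlenic 'noliwa':
  noliwa → noriwa   (l→r between vowels (before a front vowel))
  noriwa → noriwe   (a→e word-finally)
So the Padeni cognate is 'noriwe'.

noriwe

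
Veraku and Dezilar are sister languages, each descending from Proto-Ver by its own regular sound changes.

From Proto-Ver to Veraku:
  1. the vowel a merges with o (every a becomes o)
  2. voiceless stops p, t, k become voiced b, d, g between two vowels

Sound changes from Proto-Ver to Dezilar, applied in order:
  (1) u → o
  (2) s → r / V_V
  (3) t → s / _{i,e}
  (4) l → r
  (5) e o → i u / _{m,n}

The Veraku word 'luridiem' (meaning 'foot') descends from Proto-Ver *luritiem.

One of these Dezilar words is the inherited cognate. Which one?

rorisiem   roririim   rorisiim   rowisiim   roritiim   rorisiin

rorisiim

Dezilar: *luritiem
  luritiem → loritiem   [vowel merger]
  loritiem (rule 2 does not apply)
  loritiem → lorisiem   [palatalisation]
  lorisiem → rorisiem   [unconditioned shift]
  rorisiem → rorisiim   [pre-nasal raising]
  giving Dezilar rorisiim.
The other candidates each miss or misapply at least one Dezilar change.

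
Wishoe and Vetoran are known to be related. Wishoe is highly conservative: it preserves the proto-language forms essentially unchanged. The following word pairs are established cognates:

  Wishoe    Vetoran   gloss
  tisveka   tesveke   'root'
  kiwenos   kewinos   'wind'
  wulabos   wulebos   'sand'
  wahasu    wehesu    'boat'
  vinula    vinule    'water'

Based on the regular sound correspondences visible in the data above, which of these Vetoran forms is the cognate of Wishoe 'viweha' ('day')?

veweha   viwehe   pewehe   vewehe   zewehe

vewehe

tisveka ~ tesveke, kiwenos ~ kewinos — Wishoe i corresponds to Vetoran e after a consonant, before a consonant other than r, m, n, p, b, f, v.
tisveka ~ tesveke, vinula ~ vinule — Wishoe a corresponds to Vetoran e word-finally.
Applying these to Wishoe 'viweha':
  viweha → veweha   (i→e after a consonant, before a consonant other than r, m, n, p, b, f, v)
  veweha → vewehe   (a→e word-finally)
So the Vetoran cognate is 'vewehe'.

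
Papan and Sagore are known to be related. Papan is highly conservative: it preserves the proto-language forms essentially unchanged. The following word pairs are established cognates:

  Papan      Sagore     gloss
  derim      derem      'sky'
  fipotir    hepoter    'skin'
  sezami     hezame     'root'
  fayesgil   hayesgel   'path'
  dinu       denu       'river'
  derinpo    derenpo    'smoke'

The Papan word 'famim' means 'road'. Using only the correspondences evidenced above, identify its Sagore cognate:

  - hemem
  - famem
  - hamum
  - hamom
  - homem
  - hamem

hamem

fayesgil ~ hayesgel — Papan f corresponds to Sagore h word-initially before a back vowel.
derim ~ derem — Papan i corresponds to Sagore e after a consonant, before a nasal.
Applying these to Papan 'famim':
  famim → hamim   (f→h word-initially before a back vowel)
  hamim → hamem   (i→e after a consonant, before a nasal)
So the Sagore cognate is 'hamem'.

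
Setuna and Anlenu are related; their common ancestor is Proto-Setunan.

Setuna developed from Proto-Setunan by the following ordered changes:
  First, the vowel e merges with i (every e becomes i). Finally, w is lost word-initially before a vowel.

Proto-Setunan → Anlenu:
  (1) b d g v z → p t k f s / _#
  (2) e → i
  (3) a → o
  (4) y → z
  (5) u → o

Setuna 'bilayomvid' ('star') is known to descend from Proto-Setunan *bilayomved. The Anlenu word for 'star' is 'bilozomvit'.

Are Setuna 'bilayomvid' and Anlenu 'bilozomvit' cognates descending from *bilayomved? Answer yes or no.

yes

Derive the expected Anlenu reflex of *bilayomved:
Anlenu: start from *bilayomved.
  rule 1 (final devoicing): bilayomved → bilayomvet
  rule 2 (vowel merger): bilayomvet → bilayomvit
  rule 3 (vowel merger): bilayomvit → biloyomvit
  rule 4 (unconditioned shift): biloyomvit → bilozomvit
  rule 5: no change — bilozomvit
  ⇒ Anlenu bilozomvit
Anlenu 'bilozomvit' matches the regular reflex exactly, so the pair is cognate.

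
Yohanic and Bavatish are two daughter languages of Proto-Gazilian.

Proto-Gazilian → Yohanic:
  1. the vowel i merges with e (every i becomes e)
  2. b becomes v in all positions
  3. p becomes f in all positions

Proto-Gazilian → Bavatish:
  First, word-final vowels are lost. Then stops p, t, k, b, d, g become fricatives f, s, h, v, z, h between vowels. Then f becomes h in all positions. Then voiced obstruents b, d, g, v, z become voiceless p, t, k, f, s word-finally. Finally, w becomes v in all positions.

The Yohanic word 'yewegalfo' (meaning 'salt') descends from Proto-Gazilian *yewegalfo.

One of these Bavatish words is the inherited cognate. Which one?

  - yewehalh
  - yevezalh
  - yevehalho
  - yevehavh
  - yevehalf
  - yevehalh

yevehalh

Bavatish: *yewegalfo
  yewegalfo → yewegalf   [apocope]
  yewegalf → yewehalf   [intervocalic lenition]
  yewehalf → yewehalh   [unconditioned shift]
  yewehalh (rule 4 does not apply)
  yewehalh → yevehalh   [unconditioned shift]
  giving Bavatish yevehalh.
Only 'yevehalh' matches the regular Bavatish development of *yewegalfo.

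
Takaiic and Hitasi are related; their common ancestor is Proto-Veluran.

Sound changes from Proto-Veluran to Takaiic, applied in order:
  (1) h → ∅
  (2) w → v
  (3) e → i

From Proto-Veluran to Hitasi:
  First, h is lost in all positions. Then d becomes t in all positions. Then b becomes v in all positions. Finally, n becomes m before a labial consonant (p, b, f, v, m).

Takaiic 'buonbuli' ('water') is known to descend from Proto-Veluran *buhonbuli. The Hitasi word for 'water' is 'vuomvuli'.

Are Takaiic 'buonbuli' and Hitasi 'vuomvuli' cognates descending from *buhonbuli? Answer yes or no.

yes

Derive the expected Hitasi reflex of *buhonbuli:
Hitasi: *buhonbuli
  buhonbuli → buonbuli   [h-loss]
  buonbuli (rule 2 does not apply)
  buonbuli → vuonvuli   [unconditioned shift]
  vuonvuli → vuomvuli   [nasal place assimilation]
  giving Hitasi vuomvuli.
Hitasi 'vuomvuli' matches the regular reflex exactly, so the pair is cognate.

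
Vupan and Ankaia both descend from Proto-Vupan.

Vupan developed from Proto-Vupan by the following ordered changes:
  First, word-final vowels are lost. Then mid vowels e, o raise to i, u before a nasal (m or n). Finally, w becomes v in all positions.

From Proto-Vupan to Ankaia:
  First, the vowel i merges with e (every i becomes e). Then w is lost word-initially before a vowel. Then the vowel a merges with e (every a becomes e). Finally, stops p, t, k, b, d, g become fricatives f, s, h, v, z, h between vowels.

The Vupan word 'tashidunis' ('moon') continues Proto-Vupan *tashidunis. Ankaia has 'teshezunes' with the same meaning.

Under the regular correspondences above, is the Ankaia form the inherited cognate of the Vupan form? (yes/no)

yes

Derive the expected Ankaia reflex of *tashidunis:
Ankaia: *tashidunis > tashedunes > teshedunes > teshezunes  (by vowel merger, vowel merger, intervocalic lenition)
Ankaia 'teshezunes' matches the regular reflex exactly, so the pair is cognate.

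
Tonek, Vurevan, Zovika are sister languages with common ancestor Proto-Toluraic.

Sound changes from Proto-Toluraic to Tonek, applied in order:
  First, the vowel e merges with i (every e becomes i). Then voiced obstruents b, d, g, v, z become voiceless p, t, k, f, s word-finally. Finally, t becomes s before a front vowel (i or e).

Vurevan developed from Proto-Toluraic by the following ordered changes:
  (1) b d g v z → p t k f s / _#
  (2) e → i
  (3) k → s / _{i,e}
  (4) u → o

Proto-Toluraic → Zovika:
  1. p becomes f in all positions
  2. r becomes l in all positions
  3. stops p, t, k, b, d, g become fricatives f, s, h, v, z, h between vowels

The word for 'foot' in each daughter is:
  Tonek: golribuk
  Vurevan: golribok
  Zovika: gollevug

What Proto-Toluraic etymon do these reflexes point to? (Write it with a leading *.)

Position 7: Tonek has u, Vurevan has o, Zovika has u. Tonek preserves u here (none of its changes turn any other segment into u), so the proto-segment is *u.
Position 5: Tonek has i, Vurevan has i, Zovika has e. Zovika preserves e here (none of its changes turn any other segment into e), so the proto-segment is *e.
Verify the candidate proto-form against each daughter:
Tonek: *golrebug > golribug > golribuk  (by vowel merger, final devoicing)
Vurevan: start from *golrebug.
  rule 1 (final devoicing): golrebug → golrebuk
  rule 2 (vowel merger): golrebuk → golribuk
  rule 3: no change — golribuk
  rule 4 (vowel merger): golribuk → golribok
  ⇒ Vurevan golribok
Zovika: *golrebug > gollebug > gollevug  (by unconditioned shift, intervocalic lenition)
Only *golrebug yields all of Tonek golribuk, Vurevan golribok, Zovika gollevug.

*golrebug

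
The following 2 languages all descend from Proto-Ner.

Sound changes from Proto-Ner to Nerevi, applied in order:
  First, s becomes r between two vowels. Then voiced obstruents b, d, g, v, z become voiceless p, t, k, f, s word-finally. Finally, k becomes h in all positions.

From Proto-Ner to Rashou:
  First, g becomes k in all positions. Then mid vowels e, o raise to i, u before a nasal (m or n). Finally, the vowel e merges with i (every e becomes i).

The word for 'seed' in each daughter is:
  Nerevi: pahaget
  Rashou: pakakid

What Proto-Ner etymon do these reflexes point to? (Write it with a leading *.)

*pakaged

Position 6: Nerevi has e, Rashou has i. Nerevi preserves e here (none of its changes turn any other segment into e), so the proto-segment is *e.
Position 7: Nerevi has t, Rashou has d. Rashou preserves d here (none of its changes turn any other segment into d), so the proto-segment is *d.
Continuing position by position gives *pakaged; check it forward:
Nerevi: start from *pakaged.
  rule 1: no change — pakaged
  rule 2 (final devoicing): pakaged → pakaget
  rule 3 (unconditioned shift): pakaget → pahaget
  ⇒ Nerevi pahaget
Rashou: *pakaged > pakaked > pakakid  (by unconditioned shift, vowel merger)
Only *pakaged yields all of Nerevi pahaget, Rashou pakakid.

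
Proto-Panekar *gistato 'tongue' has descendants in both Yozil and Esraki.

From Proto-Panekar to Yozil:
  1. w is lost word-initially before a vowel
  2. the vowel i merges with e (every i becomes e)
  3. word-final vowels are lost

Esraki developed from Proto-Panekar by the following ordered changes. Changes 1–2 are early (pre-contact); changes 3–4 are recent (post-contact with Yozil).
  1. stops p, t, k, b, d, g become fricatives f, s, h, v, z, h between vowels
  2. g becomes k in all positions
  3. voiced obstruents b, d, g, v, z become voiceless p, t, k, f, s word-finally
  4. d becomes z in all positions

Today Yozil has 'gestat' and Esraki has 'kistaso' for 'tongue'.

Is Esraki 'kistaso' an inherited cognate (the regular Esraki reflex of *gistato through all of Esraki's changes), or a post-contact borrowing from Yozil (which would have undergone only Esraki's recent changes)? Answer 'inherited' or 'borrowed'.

inherited

If inherited, *gistato would pass through all of Esraki's changes:
Esraki: *gistato > gistaso > kistaso  (by intervocalic lenition, unconditioned shift)
If borrowed from Yozil 'gestat' after the early changes, it would undergo only the recent ones:
  rule 3 (final devoicing): no change (gestat)
  rule 4 (unconditioned shift): no change (gestat)
  ⇒ as a loan: gestat
Esraki 'kistaso' matches the inherited outcome exactly, so it is an inherited cognate, not a loan.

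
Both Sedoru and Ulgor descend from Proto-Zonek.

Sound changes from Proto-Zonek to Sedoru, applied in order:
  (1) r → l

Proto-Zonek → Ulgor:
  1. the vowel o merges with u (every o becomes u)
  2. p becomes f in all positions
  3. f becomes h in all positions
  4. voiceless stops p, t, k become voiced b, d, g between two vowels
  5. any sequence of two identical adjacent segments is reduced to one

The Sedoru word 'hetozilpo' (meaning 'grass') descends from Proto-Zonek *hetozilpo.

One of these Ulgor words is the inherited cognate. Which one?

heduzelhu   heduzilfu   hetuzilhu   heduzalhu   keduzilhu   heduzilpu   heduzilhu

heduzilhu

Ulgor: *hetozilpo
  hetozilpo → hetuzilpu   [vowel merger]
  hetuzilpu → hetuzilfu   [unconditioned shift]
  hetuzilfu → hetuzilhu   [unconditioned shift]
  hetuzilhu → heduzilhu   [intervocalic voicing]
  heduzilhu (rule 5 does not apply)
  giving Ulgor heduzilhu.
Only 'heduzilhu' matches the regular Ulgor development of *hetozilpo.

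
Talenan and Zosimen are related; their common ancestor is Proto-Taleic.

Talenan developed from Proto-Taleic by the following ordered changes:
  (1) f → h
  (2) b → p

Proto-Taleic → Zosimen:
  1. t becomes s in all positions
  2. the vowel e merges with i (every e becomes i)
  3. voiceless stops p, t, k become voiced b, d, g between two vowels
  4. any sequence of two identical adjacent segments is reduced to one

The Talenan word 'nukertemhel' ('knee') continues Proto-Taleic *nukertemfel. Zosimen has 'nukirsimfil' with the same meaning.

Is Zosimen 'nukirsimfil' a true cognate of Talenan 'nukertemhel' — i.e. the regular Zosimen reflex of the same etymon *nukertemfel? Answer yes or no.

no

Derive the expected Zosimen reflex of *nukertemfel:
Zosimen: start from *nukertemfel.
  rule 1 (unconditioned shift): nukertemfel → nukersemfel
  rule 2 (vowel merger): nukersemfel → nukirsimfil
  rule 3 (intervocalic voicing): nukirsimfil → nugirsimfil
  rule 4: no change — nugirsimfil
  ⇒ Zosimen nugirsimfil
The regular Zosimen reflex would be 'nugirsimfil', but the attested form is 'nukirsimfil'. The correspondence is irregular, so they are not cognates (the Zosimen form has a different source).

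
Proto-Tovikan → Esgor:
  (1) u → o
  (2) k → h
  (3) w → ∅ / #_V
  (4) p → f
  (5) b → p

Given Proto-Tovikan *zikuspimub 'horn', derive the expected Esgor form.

Esgor: start from *zikuspimub.
  rule 1 (vowel merger): zikuspimub → zikospimob
  rule 2 (unconditioned shift): zikospimob → zihospimob
  rule 3: no change — zihospimob
  rule 4 (unconditioned shift): zihospimob → zihosfimob
  rule 5 (unconditioned shift): zihosfimob → zihosfimop
  ⇒ Esgor zihosfimop

zihosfimop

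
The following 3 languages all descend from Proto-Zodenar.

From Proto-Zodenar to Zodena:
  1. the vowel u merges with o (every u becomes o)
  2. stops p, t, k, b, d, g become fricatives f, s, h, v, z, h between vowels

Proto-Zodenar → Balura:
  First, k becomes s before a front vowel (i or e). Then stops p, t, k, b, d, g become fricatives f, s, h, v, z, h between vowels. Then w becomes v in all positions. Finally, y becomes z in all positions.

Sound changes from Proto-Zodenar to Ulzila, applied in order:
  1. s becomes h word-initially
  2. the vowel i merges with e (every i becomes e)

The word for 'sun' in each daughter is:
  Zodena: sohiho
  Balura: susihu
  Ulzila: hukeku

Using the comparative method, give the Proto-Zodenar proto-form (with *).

*sukiku

Position 1: Zodena has s, Balura has s, Ulzila has h. Taking the neighbouring segments as reconstructed: Zodena s can only go back to *s; Balura s can only go back to *s; Ulzila h could go back to *s or *h — the one source consistent with every daughter is *s.
Position 4: Zodena has i, Balura has i, Ulzila has e. Zodena preserves i here (none of its changes turn any other segment into i), so the proto-segment is *i.
Position 2: Zodena has o, Balura has u, Ulzila has u. Balura preserves u here (none of its changes turn any other segment into u), so the proto-segment is *u.
Continuing position by position gives *sukiku; check it forward:
Zodena: start from *sukiku.
  rule 1 (vowel merger): sukiku → sokiko
  rule 2 (intervocalic lenition): sokiko → sohiho
  ⇒ Zodena sohiho
Balura: *sukiku
  sukiku → susiku   [palatalisation]
  susiku → susihu   [intervocalic lenition]
  susihu (rule 3 does not apply)
  susihu (rule 4 does not apply)
  giving Balura susihu.
Ulzila: start from *sukiku.
  rule 1 (debuccalisation): sukiku → hukiku
  rule 2 (vowel merger): hukiku → hukeku
  ⇒ Ulzila hukeku
No other proto-form is consistent with every reflex, so the reconstruction is *sukiku.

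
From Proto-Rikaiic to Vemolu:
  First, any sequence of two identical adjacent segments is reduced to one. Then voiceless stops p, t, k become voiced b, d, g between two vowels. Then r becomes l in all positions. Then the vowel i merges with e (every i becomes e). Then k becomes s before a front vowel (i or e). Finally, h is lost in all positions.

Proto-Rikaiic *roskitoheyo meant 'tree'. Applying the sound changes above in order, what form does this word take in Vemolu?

lossedoeyo

Vemolu: *roskitoheyo > roskidoheyo > loskidoheyo > loskedoheyo > lossedoheyo > lossedoeyo  (by intervocalic voicing, unconditioned shift, vowel merger, palatalisation, h-loss)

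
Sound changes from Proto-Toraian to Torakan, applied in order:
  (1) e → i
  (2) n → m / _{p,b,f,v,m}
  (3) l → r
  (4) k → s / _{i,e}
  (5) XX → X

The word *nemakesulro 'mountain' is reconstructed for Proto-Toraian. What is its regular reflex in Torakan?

Torakan: *nemakesulro
  nemakesulro → nimakisulro   [vowel merger]
  nimakisulro (rule 2 does not apply)
  nimakisulro → nimakisurro   [unconditioned shift]
  nimakisurro → nimasisurro   [palatalisation]
  nimasisurro → nimasisuro   [degemination]
  giving Torakan nimasisuro.

nimasisuro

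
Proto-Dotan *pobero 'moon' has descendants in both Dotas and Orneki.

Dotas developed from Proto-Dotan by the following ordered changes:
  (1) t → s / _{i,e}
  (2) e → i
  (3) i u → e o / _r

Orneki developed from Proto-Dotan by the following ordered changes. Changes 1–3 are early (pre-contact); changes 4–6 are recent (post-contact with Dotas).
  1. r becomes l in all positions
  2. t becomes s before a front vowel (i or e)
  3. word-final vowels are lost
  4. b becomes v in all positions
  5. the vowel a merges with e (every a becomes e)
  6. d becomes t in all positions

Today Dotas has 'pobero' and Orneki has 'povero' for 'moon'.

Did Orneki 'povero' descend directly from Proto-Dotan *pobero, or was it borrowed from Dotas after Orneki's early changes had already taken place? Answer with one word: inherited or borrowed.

borrowed

If inherited, *pobero would pass through all of Orneki's changes:
Orneki: start from *pobero.
  rule 1 (unconditioned shift): pobero → pobelo
  rule 2: no change — pobelo
  rule 3 (apocope): pobelo → pobel
  rule 4 (unconditioned shift): pobel → povel
  rule 5: no change — povel
  rule 6: no change — povel
  ⇒ Orneki povel
If borrowed from Dotas 'pobero' after the early changes, it would undergo only the recent ones:
  rule 4 (unconditioned shift): pobero → povero
  rule 5 (vowel merger): no change (povero)
  rule 6 (unconditioned shift): no change (povero)
  ⇒ as a loan: povero
Orneki 'povero' matches the loan outcome 'povero', not the inherited 'povel' — it skipped the early Orneki changes, so it was borrowed from Dotas.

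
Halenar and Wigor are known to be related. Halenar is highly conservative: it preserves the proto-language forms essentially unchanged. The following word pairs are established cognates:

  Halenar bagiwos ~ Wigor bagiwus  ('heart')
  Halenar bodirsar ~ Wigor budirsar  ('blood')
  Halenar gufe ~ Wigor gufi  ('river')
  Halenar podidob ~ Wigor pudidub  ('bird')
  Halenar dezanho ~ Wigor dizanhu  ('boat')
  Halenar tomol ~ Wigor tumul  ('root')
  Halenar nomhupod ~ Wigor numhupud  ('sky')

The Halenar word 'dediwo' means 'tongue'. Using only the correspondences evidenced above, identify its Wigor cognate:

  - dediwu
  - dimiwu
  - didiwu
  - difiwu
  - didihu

didiwu

dezanho ~ dizanhu — Halenar e corresponds to Wigor i after a consonant, before a consonant other than r, m, n, p, b, f, v.
dezanho ~ dizanhu — Halenar o corresponds to Wigor u word-finally.
Applying these to Halenar 'dediwo':
  dediwo → didiwo   (e→i after a consonant, before a consonant other than r, m, n, p, b, f, v)
  didiwo → didiwu   (o→u word-finally)
So the Wigor cognate is 'didiwu'.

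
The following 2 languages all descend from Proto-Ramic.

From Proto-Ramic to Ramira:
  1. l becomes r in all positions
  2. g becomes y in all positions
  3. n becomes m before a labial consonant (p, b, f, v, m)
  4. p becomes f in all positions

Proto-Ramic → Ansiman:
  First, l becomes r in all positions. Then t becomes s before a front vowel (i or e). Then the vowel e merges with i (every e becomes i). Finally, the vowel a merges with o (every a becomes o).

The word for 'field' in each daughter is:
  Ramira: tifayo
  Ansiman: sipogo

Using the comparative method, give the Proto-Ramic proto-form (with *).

*tipago

Position 5: Ramira has y, Ansiman has g. Ansiman preserves g here (none of its changes turn any other segment into g), so the proto-segment is *g.
Position 4: Ramira has a, Ansiman has o. Ramira preserves a here (none of its changes turn any other segment into a), so the proto-segment is *a.
Continuing position by position gives *tipago; check it forward:
Ramira: start from *tipago.
  rule 1: no change — tipago
  rule 2 (unconditioned shift): tipago → tipayo
  rule 3: no change — tipayo
  rule 4 (unconditioned shift): tipayo → tifayo
  ⇒ Ramira tifayo
Ansiman: *tipago > sipago > sipogo  (by palatalisation, vowel merger)
*tipago is the unique common source.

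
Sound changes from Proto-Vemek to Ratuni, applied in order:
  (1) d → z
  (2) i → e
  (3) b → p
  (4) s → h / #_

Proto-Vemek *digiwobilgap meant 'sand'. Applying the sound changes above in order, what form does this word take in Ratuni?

Ratuni: *digiwobilgap > zigiwobilgap > zegewobelgap > zegewopelgap  (by unconditioned shift, vowel merger, unconditioned shift)

zegewopelgap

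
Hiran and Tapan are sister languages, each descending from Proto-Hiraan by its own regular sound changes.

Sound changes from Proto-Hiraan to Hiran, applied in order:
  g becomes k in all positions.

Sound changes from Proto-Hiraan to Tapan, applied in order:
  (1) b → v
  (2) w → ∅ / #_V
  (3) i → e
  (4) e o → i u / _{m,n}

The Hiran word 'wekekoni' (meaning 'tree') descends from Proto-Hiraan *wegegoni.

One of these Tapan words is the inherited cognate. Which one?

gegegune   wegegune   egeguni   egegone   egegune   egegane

egegune

Tapan: *wegegoni
  wegegoni (rule 1 does not apply)
  wegegoni → egegoni   [glide loss]
  egegoni → egegone   [vowel merger]
  egegone → egegune   [pre-nasal raising]
  giving Tapan egegune.
Only 'egegune' matches the regular Tapan development of *wegegoni.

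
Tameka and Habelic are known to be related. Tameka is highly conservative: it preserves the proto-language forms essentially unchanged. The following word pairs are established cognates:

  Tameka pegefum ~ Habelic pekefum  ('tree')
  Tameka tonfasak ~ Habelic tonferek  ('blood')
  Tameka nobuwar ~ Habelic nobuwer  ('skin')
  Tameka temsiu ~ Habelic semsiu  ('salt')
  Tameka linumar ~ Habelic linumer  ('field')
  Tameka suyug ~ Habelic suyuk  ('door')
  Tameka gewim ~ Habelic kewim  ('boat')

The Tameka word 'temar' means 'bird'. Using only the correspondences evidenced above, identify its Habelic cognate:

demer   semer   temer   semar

semer

temsiu ~ semsiu — Tameka t corresponds to Habelic s word-initially before a front vowel.
nobuwar ~ nobuwer, linumar ~ linumer — Tameka a corresponds to Habelic e after a consonant, before r.
Applying these to Tameka 'temar':
  temar → semar   (t→s word-initially before a front vowel)
  semar → semer   (a→e after a consonant, before r)
So the Habelic cognate is 'semer'.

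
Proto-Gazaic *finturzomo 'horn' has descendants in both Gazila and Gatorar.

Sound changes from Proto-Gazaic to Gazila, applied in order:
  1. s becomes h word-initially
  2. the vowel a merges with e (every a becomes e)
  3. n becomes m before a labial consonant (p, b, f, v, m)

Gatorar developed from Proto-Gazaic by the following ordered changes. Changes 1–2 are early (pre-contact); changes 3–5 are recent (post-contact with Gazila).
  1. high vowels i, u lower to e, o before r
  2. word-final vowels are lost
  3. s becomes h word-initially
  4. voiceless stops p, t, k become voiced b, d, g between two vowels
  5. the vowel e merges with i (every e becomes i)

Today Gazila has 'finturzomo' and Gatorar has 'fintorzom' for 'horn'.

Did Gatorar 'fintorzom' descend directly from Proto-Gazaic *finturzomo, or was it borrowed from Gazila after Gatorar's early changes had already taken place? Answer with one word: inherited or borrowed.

If inherited, *finturzomo would pass through all of Gatorar's changes:
Gatorar: *finturzomo > fintorzomo > fintorzom  (by pre-rhotic lowering, apocope)
If borrowed from Gazila 'finturzomo' after the early changes, it would undergo only the recent ones:
  rule 3 (debuccalisation): no change (finturzomo)
  rule 4 (intervocalic voicing): no change (finturzomo)
  rule 5 (vowel merger): no change (finturzomo)
  ⇒ as a loan: finturzomo
Gatorar 'fintorzom' matches the inherited outcome exactly, so it is an inherited cognate, not a loan.

inherited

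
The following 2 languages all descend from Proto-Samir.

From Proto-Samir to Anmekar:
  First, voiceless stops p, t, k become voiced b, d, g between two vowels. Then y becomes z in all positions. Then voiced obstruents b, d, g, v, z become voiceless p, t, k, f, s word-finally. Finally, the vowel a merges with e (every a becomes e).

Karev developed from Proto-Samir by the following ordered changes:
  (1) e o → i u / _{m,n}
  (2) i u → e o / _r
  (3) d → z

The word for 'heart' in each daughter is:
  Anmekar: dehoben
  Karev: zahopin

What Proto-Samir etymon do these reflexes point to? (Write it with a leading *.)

Position 1: Anmekar has d, Karev has z. Taking the neighbouring segments as reconstructed: Anmekar d can only go back to *d; Karev z could go back to *d or *z — the one source consistent with every daughter is *d.
Position 6: Anmekar has e, Karev has i. Taking the neighbouring segments as reconstructed: Anmekar e could go back to *a or *e; Karev i could go back to *e or *i — the one source consistent with every daughter is *e.
Position 5: Anmekar has b, Karev has p. Karev preserves p here (none of its changes turn any other segment into p), so the proto-segment is *p.
This points to *dahopen. Verify forward in each daughter:
Anmekar: *dahopen > dahoben > dehoben  (by intervocalic voicing, vowel merger)
Karev: *dahopen > dahopin > zahopin  (by pre-nasal raising, unconditioned shift)
*dahopen is the unique common source.

*dahopen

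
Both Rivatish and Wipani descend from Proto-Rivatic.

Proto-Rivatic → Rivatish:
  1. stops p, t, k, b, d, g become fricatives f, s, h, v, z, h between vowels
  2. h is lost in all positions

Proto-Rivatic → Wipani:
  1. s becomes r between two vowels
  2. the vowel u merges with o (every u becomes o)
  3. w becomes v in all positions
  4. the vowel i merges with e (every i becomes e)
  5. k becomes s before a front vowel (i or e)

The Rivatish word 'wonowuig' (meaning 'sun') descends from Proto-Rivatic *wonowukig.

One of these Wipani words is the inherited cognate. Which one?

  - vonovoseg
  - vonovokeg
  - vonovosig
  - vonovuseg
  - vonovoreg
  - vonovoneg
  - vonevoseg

vonovoseg

Wipani: start from *wonowukig.
  rule 1: no change — wonowukig
  rule 2 (vowel merger): wonowukig → wonowokig
  rule 3 (unconditioned shift): wonowokig → vonovokig
  rule 4 (vowel merger): vonovokig → vonovokeg
  rule 5 (palatalisation): vonovokeg → vonovoseg
  ⇒ Wipani vonovoseg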